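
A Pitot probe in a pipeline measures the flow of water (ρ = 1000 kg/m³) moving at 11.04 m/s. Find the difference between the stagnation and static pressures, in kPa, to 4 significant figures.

ΔP ≈ 60.94 kPa

The dynamic pressure equals the rise in static pressure at the stagnation point: ΔP = ½ρv².
ΔP = ½·1000·11.04² = 60940 Pa.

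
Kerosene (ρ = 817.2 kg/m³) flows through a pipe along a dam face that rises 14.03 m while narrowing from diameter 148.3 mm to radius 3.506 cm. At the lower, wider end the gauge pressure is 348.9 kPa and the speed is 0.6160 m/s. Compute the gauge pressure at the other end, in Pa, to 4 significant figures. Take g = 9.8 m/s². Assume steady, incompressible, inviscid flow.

P₂ = 233600 Pa

Mass conservation (A₁v₁ = A₂v₂) gives v₂ = 0.6160 × 172.7/38.62 = 2.755 m/s.
Applying Bernoulli between the two ends and solving for P₂: P₂ = P₁ + ½ρ(v₁² − v₂²) − ρgΔh.
P₂ = 348900 + ½·817.2·(0.6160² − 2.755²) − 817.2·9.8·(+14.03) = 348900 + (-2947) − (112400) = 233600 Pa.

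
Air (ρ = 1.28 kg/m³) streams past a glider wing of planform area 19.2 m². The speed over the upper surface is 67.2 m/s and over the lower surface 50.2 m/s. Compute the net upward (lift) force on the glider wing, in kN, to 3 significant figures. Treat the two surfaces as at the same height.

From P + ½ρv² = const at equal height, P_low − P_up = ½ρ(v_up² − v_low²).
ΔP = ½·1.28·(67.2² − 50.2²) = 1280 Pa.
Lift = ΔP · A = 1280 × 19.2 = 24500 N.

24.5 kN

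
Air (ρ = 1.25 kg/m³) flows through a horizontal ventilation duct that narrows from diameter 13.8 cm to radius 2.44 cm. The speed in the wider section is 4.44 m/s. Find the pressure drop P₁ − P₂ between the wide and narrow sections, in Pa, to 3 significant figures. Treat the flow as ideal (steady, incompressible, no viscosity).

The volume flow rate is constant, so v₂ = (A₁/A₂)v₁ = (150/18.7)·4.44 = 35.5 m/s.
Bernoulli (h₁ = h₂): P₁ − P₂ = ½ρ(v₂² − v₁²).
P₁ − P₂ = ½·1.25·(35.5² − 4.44²) = ½·1.25·1240 = 776 Pa.

ΔP ≈ 776 Pa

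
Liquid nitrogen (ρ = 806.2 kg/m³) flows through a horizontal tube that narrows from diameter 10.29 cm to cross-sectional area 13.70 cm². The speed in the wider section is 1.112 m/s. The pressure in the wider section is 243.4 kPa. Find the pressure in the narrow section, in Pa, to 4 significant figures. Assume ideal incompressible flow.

By continuity, v₂ = v₁·A₁/A₂ = 1.112·(83.16/13.70) = 6.750 m/s.
With no height change, Bernoulli's equation is P₁ + ½ρv₁² = P₂ + ½ρv₂².
P₂ = P₁ − ½ρ(v₂² − v₁²) = 243400 − ½·806.2·(6.750² − 1.112²) = 243400 − 17870 = 225500 Pa.

P₂ = 225500 Pa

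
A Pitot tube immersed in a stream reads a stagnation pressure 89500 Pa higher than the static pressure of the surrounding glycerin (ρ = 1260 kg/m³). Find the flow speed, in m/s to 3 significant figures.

v ≈ 11.9 m/s

At the stagnation point the flow is brought to rest, so Bernoulli gives P_stag − P_static = ½ρv².
v = √(2ΔP/ρ) = √(2·89500/1260) = 11.9 m/s.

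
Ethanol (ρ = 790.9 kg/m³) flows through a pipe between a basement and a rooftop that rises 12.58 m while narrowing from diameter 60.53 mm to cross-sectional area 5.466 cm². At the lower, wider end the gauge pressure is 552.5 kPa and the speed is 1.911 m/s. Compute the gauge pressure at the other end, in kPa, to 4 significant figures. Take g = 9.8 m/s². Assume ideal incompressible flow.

The volume flow rate is constant, so v₂ = (A₁/A₂)v₁ = (28.78/5.466)·1.911 = 10.06 m/s.
Energy conservation along the streamline gives P₂ = P₁ − ½ρ(v₂² − v₁²) − ρg(h₂ − h₁).
P₂ = 552500 + ½·790.9·(1.911² − 10.06²) − 790.9·9.8·(+12.58) = 552500 + (-38580) − (97510) = 416400 Pa.

416.4 kPa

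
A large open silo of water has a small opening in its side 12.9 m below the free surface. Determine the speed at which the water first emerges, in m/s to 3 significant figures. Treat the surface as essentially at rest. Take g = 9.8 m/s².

The surface is effectively still and both ends are open, so ½v² = gh and v = √(2·9.8·12.9) = 15.9 m/s.

v = 15.9 m/s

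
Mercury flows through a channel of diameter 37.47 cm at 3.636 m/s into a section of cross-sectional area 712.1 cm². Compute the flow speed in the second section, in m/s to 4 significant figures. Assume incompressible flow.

Continuity gives A₁v₁ = A₂v₂, so v₂ = (1103 cm²)/(712.1 cm²) × 3.636 m/s = 5.630 m/s.

v₂ ≈ 5.630 m/s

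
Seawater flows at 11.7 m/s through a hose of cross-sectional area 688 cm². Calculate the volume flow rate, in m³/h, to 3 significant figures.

Q = 2900 m³/h

Q = A·v = 0.0688 m² × 11.7 m/s = 0.805 m³/s.
Converting: 0.805 m³/s × 3600 = 2900 m³/h.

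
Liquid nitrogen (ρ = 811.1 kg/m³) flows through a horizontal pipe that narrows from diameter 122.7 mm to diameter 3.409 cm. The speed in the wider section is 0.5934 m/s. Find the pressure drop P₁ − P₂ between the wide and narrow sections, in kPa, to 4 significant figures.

The volume flow rate is constant, so v₂ = (A₁/A₂)v₁ = (118.2/9.127)·0.5934 = 7.687 m/s.
Bernoulli (h₁ = h₂): P₁ − P₂ = ½ρ(v₂² − v₁²).
P₁ − P₂ = ½·811.1·(7.687² − 0.5934²) = ½·811.1·58.74 = 23820 Pa.

23.82 kPa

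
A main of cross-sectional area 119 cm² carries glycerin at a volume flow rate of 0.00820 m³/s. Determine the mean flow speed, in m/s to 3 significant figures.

Q = 0.00820 m³/s = 0.00820 m³/s.
v = Q/A = 0.00820 / 0.0119 = 0.689 m/s.

0.689 m/s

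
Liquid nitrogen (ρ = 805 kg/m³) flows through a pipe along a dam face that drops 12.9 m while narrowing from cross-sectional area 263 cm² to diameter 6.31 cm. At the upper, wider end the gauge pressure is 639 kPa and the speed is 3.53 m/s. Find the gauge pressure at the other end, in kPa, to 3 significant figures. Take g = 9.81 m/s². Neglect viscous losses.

The volume flow rate is constant, so v₂ = (A₁/A₂)v₁ = (263/31.3)·3.53 = 29.7 m/s.
Bernoulli: P₁ + ½ρv₁² + ρg h₁ = P₂ + ½ρv₂² + ρg h₂, so P₂ = P₁ + ½ρ(v₁² − v₂²) − ρg(h₂ − h₁).
P₂ = 639000 + ½·805·(3.53² − 29.7²) − 805·9.81·(−12.9) = 639000 + (-350000) − (-102000) = 391000 Pa.

P₂ = 391 kPa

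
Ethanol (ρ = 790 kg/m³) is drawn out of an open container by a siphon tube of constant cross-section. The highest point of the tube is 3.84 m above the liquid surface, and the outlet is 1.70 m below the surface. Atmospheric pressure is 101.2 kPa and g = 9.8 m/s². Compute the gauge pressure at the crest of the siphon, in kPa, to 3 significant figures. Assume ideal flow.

From the surface to the outlet (both open to atmosphere, surface at rest): v = √(2g·h_out) = √(2·9.8·1.70) = 5.77 m/s.
The bore is uniform, so the speed at the crest is the same v. Bernoulli surface→crest: P_atm = P_top + ½ρv² + ρg·h_top.
P_top = 101200 − ½·790·5.77² − 790·9.8·3.84 = 58300 Pa. So P_gauge = P_top − P_atm = -42900 Pa.

P_gauge ≈ -42.9 kPa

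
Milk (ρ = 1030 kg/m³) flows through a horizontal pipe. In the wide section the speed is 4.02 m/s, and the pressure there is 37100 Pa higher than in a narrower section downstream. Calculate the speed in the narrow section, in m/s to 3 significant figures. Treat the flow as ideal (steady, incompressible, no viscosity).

9.39 m/s

Along the level pipe P + ½ρv² is conserved, hence v₂² = v₁² + 2(P₁ − P₂)/ρ.
v₂ = √(4.02² + 2·37100/1030) = √(16.2 + 72.0) = 9.39 m/s.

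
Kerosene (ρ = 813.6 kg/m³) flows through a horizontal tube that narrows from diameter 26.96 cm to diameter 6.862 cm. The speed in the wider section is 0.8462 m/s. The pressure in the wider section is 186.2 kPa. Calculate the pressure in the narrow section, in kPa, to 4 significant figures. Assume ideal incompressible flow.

P₂ ≈ 117.1 kPa

The volume flow rate is constant, so v₂ = (A₁/A₂)v₁ = (570.9/36.98)·0.8462 = 13.06 m/s.
Along the horizontal streamline, P + ½ρv² is constant.
P₂ = P₁ − ½ρ(v₂² − v₁²) = 186200 − ½·813.6·(13.06² − 0.8462²) = 186200 − 69120 = 117100 Pa.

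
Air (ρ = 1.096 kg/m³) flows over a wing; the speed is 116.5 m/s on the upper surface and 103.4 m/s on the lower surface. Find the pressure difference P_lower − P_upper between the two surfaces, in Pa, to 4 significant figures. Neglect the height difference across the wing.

With negligible Δh, P + ½ρv² is constant, so P_low − P_up = ½ρ(v_up² − v_low²).
ΔP = ½·1.096·(116.5² − 103.4²) = 1579 Pa.

ΔP ≈ 1579 Pa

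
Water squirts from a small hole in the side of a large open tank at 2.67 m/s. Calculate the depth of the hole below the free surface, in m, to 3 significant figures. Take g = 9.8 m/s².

For a small hole in a large open tank, ½v² = gh, giving h = v²/(2g).
h = 2.67²/(2·9.8) = 7.13/19.60 = 0.364 m.

h ≈ 0.364 m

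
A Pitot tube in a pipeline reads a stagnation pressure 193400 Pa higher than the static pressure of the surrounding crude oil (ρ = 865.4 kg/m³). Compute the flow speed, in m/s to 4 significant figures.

v = 21.14 m/s

The dynamic pressure equals the rise in static pressure at the stagnation point: ΔP = ½ρv².
v = √(2ΔP/ρ) = √(2·193400/865.4) = 21.14 m/s.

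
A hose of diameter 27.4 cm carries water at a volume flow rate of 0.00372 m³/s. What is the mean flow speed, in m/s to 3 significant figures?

Q = 0.00372 m³/s = 0.00372 m³/s.
v = Q/A = 0.00372 / 0.0590 = 0.0631 m/s.

v = 0.0631 m/s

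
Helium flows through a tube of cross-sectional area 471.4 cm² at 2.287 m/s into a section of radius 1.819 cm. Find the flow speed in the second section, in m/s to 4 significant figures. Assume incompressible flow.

v₂ ≈ 103.7 m/s

The volume flow rate is constant, so v₂ = (A₁/A₂)v₁ = (471.4/10.39)·2.287 = 103.7 m/s.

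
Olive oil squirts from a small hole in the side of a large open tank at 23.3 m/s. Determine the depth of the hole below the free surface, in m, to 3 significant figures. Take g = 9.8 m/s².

For a small hole in a large open tank, ½v² = gh, giving h = v²/(2g).
h = 23.3²/(2·9.8) = 543/19.60 = 27.7 m.

h ≈ 27.7 m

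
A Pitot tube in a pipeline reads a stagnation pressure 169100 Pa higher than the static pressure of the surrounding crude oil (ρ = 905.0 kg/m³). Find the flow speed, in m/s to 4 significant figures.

v ≈ 19.33 m/s

The dynamic pressure equals the rise in static pressure at the stagnation point: ΔP = ½ρv².
v = √(2ΔP/ρ) = √(2·169100/905.0) = 19.33 m/s.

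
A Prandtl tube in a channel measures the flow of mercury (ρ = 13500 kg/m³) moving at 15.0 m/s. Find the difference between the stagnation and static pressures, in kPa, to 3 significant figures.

At the stagnation point the flow is brought to rest, so Bernoulli gives P_stag − P_static = ½ρv².
ΔP = ½·13500·15.0² = 1520000 Pa.

1520 kPa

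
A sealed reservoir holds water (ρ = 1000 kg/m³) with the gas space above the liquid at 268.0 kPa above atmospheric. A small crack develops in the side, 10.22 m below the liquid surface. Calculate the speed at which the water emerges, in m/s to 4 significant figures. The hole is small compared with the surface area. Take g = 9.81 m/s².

Take point 1 at the surface (v₁ ≈ 0) and point 2 at the hole (at atmospheric pressure). Bernoulli: P₁ + ρg h = P_atm + ½ρv₂².
With P₁ − P_atm = 268000 Pa, v₂ = √(2gh + 2ΔP/ρ) = √(2·9.81·10.22 + 2·268000/1000) = 27.14 m/s.

v ≈ 27.14 m/s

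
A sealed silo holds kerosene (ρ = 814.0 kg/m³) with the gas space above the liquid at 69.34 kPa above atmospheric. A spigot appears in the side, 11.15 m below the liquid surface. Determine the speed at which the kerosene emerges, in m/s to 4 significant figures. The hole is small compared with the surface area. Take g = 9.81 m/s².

Take point 1 at the surface (v₁ ≈ 0) and point 2 at the hole (at atmospheric pressure). Bernoulli: P₁ + ρg h = P_atm + ½ρv₂².
With P₁ − P_atm = 69340 Pa, v₂ = √(2gh + 2ΔP/ρ) = √(2·9.81·11.15 + 2·69340/814.0) = 19.73 m/s.

v ≈ 19.73 m/s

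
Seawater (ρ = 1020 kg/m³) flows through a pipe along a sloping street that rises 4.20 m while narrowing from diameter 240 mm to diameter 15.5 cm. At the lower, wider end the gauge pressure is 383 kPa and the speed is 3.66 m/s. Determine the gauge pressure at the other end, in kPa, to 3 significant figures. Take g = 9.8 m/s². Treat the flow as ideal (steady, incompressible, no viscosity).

Continuity gives A₁v₁ = A₂v₂, so v₂ = (452 cm²)/(189 cm²) × 3.66 m/s = 8.77 m/s.
Energy conservation along the streamline gives P₂ = P₁ − ½ρ(v₂² − v₁²) − ρg(h₂ − h₁).
P₂ = 383000 + ½·1020·(3.66² − 8.77²) − 1020·9.8·(+4.20) = 383000 + (-32400) − (42000) = 309000 Pa.

P₂ ≈ 309 kPa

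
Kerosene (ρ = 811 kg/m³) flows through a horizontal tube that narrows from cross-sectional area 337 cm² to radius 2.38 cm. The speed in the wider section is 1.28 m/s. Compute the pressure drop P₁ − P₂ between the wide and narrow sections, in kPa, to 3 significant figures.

Mass conservation (A₁v₁ = A₂v₂) gives v₂ = 1.28 × 337/17.8 = 24.2 m/s.
With no height change, Bernoulli's equation is P₁ + ½ρv₁² = P₂ + ½ρv₂².
P₁ − P₂ = ½·811·(24.2² − 1.28²) = ½·811·586 = 238000 Pa.

238 kPa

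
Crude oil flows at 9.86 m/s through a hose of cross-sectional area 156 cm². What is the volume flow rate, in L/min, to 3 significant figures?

Q = A·v = 0.0156 m² × 9.86 m/s = 0.154 m³/s.
Converting: 0.154 m³/s × 60000 = 9230 L/min.

9230 L/min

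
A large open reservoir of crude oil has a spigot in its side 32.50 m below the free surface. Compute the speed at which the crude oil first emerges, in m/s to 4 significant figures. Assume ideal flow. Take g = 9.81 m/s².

v ≈ 25.25 m/s

With the surface at rest and both surface and jet at atmospheric pressure, Bernoulli gives ρg h = ½ρv², so v = √(2gh) = √(2·9.81·32.50) = 25.25 m/s.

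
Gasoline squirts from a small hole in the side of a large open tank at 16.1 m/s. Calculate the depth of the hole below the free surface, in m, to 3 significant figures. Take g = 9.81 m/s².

Inverting v = √(2gh) gives h = v² / 2g.
h = 16.1²/(2·9.81) = 259/19.62 = 13.2 m.

13.2 m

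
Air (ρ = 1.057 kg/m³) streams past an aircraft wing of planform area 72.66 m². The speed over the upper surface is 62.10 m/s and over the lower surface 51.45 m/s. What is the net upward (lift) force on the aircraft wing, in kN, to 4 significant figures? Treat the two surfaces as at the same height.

F = 46.44 kN

From P + ½ρv² = const at equal height, P_low − P_up = ½ρ(v_up² − v_low²).
ΔP = ½·1.057·(62.10² − 51.45²) = 639.1 Pa.
Lift = ΔP · A = 639.1 × 72.66 = 46440 N.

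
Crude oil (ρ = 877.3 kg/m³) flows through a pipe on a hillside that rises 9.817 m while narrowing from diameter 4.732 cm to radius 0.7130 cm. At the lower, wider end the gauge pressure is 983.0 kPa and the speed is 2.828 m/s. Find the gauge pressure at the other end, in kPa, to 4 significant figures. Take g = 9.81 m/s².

P₂ = 476.6 kPa

By continuity, v₂ = v₁·A₁/A₂ = 2.828·(17.59/1.597) = 31.14 m/s.
Applying Bernoulli between the two ends and solving for P₂: P₂ = P₁ + ½ρ(v₁² − v₂²) − ρgΔh.
P₂ = 983000 + ½·877.3·(2.828² − 31.14²) − 877.3·9.81·(+9.817) = 983000 + (-421900) − (84490) = 476600 Pa.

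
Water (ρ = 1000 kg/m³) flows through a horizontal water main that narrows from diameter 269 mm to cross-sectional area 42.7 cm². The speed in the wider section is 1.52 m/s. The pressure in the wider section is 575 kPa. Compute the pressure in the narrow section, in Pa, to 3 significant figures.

Continuity gives A₁v₁ = A₂v₂, so v₂ = (568 cm²)/(42.7 cm²) × 1.52 m/s = 20.2 m/s.
With no height change, Bernoulli's equation is P₁ + ½ρv₁² = P₂ + ½ρv₂².
P₂ = P₁ − ½ρ(v₂² − v₁²) = 575000 − ½·1000·(20.2² − 1.52²) = 575000 − 203000 = 372000 Pa.

P₂ = 372000 Pa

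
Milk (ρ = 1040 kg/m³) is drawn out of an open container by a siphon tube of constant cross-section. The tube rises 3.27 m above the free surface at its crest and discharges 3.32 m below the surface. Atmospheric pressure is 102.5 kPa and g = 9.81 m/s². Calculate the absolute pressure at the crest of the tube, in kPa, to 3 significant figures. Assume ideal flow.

From the surface to the outlet (both open to atmosphere, surface at rest): v = √(2g·h_out) = √(2·9.81·3.32) = 8.07 m/s.
The bore is uniform, so the speed at the crest is the same v. Bernoulli surface→crest: P_atm = P_top + ½ρv² + ρg·h_top.
P_top = 102500 − ½·1040·8.07² − 1040·9.81·3.27 = 35300 Pa.

P_top ≈ 35.3 kPa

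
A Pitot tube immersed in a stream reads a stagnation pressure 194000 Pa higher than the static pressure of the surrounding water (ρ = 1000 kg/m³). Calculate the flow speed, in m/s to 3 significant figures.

v ≈ 19.7 m/s

At the stagnation point the flow is brought to rest, so Bernoulli gives P_stag − P_static = ½ρv².
v = √(2ΔP/ρ) = √(2·194000/1000) = 19.7 m/s.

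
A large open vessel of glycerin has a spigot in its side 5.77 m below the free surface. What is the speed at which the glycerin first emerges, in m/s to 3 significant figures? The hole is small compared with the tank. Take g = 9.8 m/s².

v ≈ 10.6 m/s

Torricelli's result v = √(2gh) gives v = √(2·9.8·5.77) = 10.6 m/s.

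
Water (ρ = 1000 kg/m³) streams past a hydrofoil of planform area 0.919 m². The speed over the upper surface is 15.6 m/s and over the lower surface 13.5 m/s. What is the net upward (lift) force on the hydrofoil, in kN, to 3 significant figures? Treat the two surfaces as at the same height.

With equal heights on the two surfaces, Bernoulli gives P_lower − P_upper = ½ρ(v_upper² − v_lower²).
ΔP = ½·1000·(15.6² − 13.5²) = 30600 Pa.
Lift = ΔP · A = 30600 × 0.919 = 28100 N.

28.1 kN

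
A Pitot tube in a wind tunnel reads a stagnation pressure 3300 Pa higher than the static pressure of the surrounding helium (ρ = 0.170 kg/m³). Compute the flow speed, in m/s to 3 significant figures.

v ≈ 197 m/s

Bernoulli between the free stream and the stagnation point: ½ρv² = P_stag − P_static.
v = √(2ΔP/ρ) = √(2·3300/0.170) = 197 m/s.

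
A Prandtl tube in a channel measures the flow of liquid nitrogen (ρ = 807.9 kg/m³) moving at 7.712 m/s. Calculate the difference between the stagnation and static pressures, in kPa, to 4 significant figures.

ΔP ≈ 24.02 kPa

At the stagnation point the flow is brought to rest, so Bernoulli gives P_stag − P_static = ½ρv².
ΔP = ½·807.9·7.712² = 24020 Pa.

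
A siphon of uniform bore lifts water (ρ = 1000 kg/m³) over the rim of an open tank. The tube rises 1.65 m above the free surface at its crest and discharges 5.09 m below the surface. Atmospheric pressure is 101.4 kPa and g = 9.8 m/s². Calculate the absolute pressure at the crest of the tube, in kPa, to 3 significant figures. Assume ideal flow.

35.3 kPa

The outlet speed comes from Torricelli: v = √(2g·5.09) = 9.99 m/s.
Continuity keeps v the same throughout the tube; from surface to crest, P_atm + 0 = P_top + ½ρv² + ρg·h_top.
P_top = 101400 − ½·1000·9.99² − 1000·9.8·1.65 = 35300 Pa.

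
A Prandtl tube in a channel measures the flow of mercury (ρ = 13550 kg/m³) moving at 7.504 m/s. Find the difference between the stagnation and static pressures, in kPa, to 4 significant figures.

The dynamic pressure equals the rise in static pressure at the stagnation point: ΔP = ½ρv².
ΔP = ½·13550·7.504² = 381500 Pa.

ΔP ≈ 381.5 kPa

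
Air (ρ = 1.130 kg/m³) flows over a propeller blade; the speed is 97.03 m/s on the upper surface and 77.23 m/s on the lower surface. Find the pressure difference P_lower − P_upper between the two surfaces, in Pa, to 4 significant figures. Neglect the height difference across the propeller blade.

ΔP = 1949 Pa

The pressure is lower where the speed is higher: ΔP = ½ρ(v_up² − v_low²).
ΔP = ½·1.130·(97.03² − 77.23²) = 1949 Pa.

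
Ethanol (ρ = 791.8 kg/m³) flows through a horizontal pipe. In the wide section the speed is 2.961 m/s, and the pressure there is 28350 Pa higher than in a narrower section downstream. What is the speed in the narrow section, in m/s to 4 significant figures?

With h₁ = h₂, rearranging Bernoulli gives v₂ = √(v₁² + 2ΔP/ρ).
v₂ = √(2.961² + 2·28350/791.8) = √(8.768 + 71.61) = 8.965 m/s.

v₂ ≈ 8.965 m/s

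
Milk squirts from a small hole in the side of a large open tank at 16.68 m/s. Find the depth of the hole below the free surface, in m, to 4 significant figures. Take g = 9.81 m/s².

h = 14.18 m

Inverting v = √(2gh) gives h = v² / 2g.
h = 16.68²/(2·9.81) = 278.2/19.62 = 14.18 m.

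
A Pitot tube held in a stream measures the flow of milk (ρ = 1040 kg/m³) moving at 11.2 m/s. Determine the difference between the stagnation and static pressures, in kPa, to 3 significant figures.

The dynamic pressure equals the rise in static pressure at the stagnation point: ΔP = ½ρv².
ΔP = ½·1040·11.2² = 65200 Pa.

65.2 kPa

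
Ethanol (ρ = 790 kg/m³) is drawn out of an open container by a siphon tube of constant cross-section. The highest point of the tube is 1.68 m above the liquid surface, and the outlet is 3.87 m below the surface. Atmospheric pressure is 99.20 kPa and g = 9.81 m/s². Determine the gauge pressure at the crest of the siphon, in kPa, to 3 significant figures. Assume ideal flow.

P_gauge ≈ -43.0 kPa

The outlet speed comes from Torricelli: v = √(2g·3.87) = 8.71 m/s.
The bore is uniform, so the speed at the crest is the same v. Bernoulli surface→crest: P_atm = P_top + ½ρv² + ρg·h_top.
P_top = 99200 − ½·790·8.71² − 790·9.81·1.68 = 56200 Pa. So P_gauge = P_top − P_atm = -43000 Pa.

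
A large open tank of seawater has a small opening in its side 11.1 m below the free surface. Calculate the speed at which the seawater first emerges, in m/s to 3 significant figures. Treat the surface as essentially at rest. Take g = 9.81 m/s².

The surface is effectively still and both ends are open, so ½v² = gh and v = √(2·9.81·11.1) = 14.8 m/s.

14.8 m/s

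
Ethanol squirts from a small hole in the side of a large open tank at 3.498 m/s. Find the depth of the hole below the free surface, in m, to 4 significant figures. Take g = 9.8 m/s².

0.6243 m

For a small hole in a large open tank, ½v² = gh, giving h = v²/(2g).
h = 3.498²/(2·9.8) = 12.24/19.60 = 0.6243 m.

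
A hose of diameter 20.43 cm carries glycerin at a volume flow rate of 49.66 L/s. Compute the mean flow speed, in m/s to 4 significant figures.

Q = 49.66 L/s = 0.04966 m³/s.
v = Q/A = 0.04966 / 0.03278 = 1.515 m/s.

v ≈ 1.515 m/s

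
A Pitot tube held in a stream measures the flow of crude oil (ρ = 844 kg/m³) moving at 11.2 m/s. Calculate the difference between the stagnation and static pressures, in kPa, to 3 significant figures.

ΔP ≈ 52.9 kPa

Bernoulli between the free stream and the stagnation point: ½ρv² = P_stag − P_static.
ΔP = ½·844·11.2² = 52900 Pa.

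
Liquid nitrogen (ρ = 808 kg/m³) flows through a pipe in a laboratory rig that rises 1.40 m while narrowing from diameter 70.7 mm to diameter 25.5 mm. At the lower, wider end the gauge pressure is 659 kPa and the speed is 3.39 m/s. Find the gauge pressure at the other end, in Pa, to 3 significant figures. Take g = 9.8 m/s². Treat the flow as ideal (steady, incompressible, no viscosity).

Continuity gives A₁v₁ = A₂v₂, so v₂ = (39.3 cm²)/(5.11 cm²) × 3.39 m/s = 26.1 m/s.
Energy conservation along the streamline gives P₂ = P₁ − ½ρ(v₂² − v₁²) − ρg(h₂ − h₁).
P₂ = 659000 + ½·808·(3.39² − 26.1²) − 808·9.8·(+1.40) = 659000 + (-270000) − (11100) = 378000 Pa.

P₂ = 378000 Pa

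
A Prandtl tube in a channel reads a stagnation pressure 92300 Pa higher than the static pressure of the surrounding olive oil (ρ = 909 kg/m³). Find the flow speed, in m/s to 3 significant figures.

v ≈ 14.3 m/s

Bernoulli between the free stream and the stagnation point: ½ρv² = P_stag − P_static.
v = √(2ΔP/ρ) = √(2·92300/909) = 14.3 m/s.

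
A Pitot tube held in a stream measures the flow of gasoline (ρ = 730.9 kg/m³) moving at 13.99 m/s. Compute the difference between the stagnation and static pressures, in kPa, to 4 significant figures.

71.53 kPa

The dynamic pressure equals the rise in static pressure at the stagnation point: ΔP = ½ρv².
ΔP = ½·730.9·13.99² = 71530 Pa.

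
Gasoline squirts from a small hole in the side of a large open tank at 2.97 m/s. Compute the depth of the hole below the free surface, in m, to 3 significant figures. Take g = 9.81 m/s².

h = 0.450 m

For a small hole in a large open tank, ½v² = gh, giving h = v²/(2g).
h = 2.97²/(2·9.81) = 8.82/19.62 = 0.450 m.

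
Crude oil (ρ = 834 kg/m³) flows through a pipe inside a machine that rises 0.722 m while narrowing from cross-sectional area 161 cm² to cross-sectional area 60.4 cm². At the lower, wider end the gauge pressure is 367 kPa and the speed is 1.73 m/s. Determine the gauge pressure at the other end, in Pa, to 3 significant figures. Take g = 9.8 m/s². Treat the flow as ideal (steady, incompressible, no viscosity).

By continuity, v₂ = v₁·A₁/A₂ = 1.73·(161/60.4) = 4.61 m/s.
Energy conservation along the streamline gives P₂ = P₁ − ½ρ(v₂² − v₁²) − ρg(h₂ − h₁).
P₂ = 367000 + ½·834·(1.73² − 4.61²) − 834·9.8·(+0.722) = 367000 + (-7620) − (5900) = 353000 Pa.

P₂ ≈ 353000 Pa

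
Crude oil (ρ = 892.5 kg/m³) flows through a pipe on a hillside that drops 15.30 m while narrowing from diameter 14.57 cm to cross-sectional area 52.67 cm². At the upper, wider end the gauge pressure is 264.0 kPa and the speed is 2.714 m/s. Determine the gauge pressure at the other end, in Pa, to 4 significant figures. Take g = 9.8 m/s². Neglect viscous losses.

Continuity gives A₁v₁ = A₂v₂, so v₂ = (166.7 cm²)/(52.67 cm²) × 2.714 m/s = 8.591 m/s.
Energy conservation along the streamline gives P₂ = P₁ − ½ρ(v₂² − v₁²) − ρg(h₂ − h₁).
P₂ = 264000 + ½·892.5·(2.714² − 8.591²) − 892.5·9.8·(−15.30) = 264000 + (-29650) − (-133800) = 368200 Pa.

P₂ ≈ 368200 Pa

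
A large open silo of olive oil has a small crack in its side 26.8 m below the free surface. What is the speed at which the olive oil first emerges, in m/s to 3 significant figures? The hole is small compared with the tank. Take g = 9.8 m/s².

v = 22.9 m/s

The surface is effectively still and both ends are open, so ½v² = gh and v = √(2·9.8·26.8) = 22.9 m/s.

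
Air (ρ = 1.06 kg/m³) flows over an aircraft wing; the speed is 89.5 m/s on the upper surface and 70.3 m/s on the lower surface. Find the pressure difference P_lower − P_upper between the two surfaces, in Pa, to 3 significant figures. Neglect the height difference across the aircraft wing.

ΔP ≈ 1630 Pa

Bernoulli (same height): P_lower − P_upper = ½ρ(v_upper² − v_lower²).
ΔP = ½·1.06·(89.5² − 70.3²) = 1630 Pa.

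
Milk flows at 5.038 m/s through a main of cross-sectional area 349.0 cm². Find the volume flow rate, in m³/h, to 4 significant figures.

Q ≈ 633.0 m³/h

Q = A·v = 0.03490 m² × 5.038 m/s = 0.1758 m³/s.
Converting: 0.1758 m³/s × 3600 = 633.0 m³/h.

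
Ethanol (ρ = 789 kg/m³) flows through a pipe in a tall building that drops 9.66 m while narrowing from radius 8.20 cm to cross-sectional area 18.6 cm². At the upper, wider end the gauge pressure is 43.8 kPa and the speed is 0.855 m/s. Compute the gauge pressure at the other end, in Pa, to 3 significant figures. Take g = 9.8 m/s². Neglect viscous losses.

By continuity, v₂ = v₁·A₁/A₂ = 0.855·(211/18.6) = 9.71 m/s.
Energy conservation along the streamline gives P₂ = P₁ − ½ρ(v₂² − v₁²) − ρg(h₂ − h₁).
P₂ = 43800 + ½·789·(0.855² − 9.71²) − 789·9.8·(−9.66) = 43800 + (-36900) − (-74700) = 81600 Pa.

P₂ ≈ 81600 Pa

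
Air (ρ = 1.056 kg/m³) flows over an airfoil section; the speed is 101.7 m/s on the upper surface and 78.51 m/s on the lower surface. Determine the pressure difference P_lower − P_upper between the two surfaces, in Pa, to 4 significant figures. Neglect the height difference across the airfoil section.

2207 Pa

With negligible Δh, P + ½ρv² is constant, so P_low − P_up = ½ρ(v_up² − v_low²).
ΔP = ½·1.056·(101.7² − 78.51²) = 2207 Pa.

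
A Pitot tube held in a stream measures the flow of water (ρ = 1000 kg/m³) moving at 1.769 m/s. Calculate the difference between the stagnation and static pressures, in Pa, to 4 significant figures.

The dynamic pressure equals the rise in static pressure at the stagnation point: ΔP = ½ρv².
ΔP = ½·1000·1.769² = 1565 Pa.

ΔP ≈ 1565 Pa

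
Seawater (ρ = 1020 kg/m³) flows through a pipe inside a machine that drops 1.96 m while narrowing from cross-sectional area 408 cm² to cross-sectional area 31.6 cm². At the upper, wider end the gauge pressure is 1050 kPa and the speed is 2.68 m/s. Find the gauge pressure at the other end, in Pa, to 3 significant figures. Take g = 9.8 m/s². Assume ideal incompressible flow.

463000 Pa

Mass conservation (A₁v₁ = A₂v₂) gives v₂ = 2.68 × 408/31.6 = 34.6 m/s.
Applying Bernoulli between the two ends and solving for P₂: P₂ = P₁ + ½ρ(v₁² − v₂²) − ρgΔh.
P₂ = 1050000 + ½·1020·(2.68² − 34.6²) − 1020·9.8·(−1.96) = 1050000 + (-607000) − (-19600) = 463000 Pa.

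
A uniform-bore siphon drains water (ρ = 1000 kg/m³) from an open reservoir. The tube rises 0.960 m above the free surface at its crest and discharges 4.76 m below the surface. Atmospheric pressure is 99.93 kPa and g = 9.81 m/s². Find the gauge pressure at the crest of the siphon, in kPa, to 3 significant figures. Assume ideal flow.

P_gauge ≈ -56.1 kPa

The outlet speed comes from Torricelli: v = √(2g·4.76) = 9.66 m/s.
Continuity keeps v the same throughout the tube; from surface to crest, P_atm + 0 = P_top + ½ρv² + ρg·h_top.
P_top = 99930 − ½·1000·9.66² − 1000·9.81·0.960 = 43800 Pa. So P_gauge = P_top − P_atm = -56100 Pa.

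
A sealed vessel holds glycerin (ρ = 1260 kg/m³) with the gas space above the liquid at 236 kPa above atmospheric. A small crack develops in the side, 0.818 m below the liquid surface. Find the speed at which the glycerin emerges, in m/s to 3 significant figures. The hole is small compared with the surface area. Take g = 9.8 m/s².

Take point 1 at the surface (v₁ ≈ 0) and point 2 at the hole (at atmospheric pressure). Bernoulli: P₁ + ρg h = P_atm + ½ρv₂².
With P₁ − P_atm = 236000 Pa, v₂ = √(2gh + 2ΔP/ρ) = √(2·9.8·0.818 + 2·236000/1260) = 19.8 m/s.

v ≈ 19.8 m/s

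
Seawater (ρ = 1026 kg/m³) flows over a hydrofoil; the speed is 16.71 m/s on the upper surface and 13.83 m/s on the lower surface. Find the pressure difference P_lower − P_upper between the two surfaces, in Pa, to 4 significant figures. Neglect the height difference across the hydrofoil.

The pressure is lower where the speed is higher: ΔP = ½ρ(v_up² − v_low²).
ΔP = ½·1026·(16.71² − 13.83²) = 45120 Pa.

ΔP ≈ 45120 Pa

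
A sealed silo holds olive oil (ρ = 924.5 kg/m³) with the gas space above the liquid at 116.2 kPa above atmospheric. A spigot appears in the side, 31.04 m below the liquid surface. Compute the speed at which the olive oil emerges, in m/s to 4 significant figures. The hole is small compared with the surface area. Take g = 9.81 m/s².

Take point 1 at the surface (v₁ ≈ 0) and point 2 at the hole (at atmospheric pressure). Bernoulli: P₁ + ρg h = P_atm + ½ρv₂².
With P₁ − P_atm = 116200 Pa, v₂ = √(2gh + 2ΔP/ρ) = √(2·9.81·31.04 + 2·116200/924.5) = 29.33 m/s.

v ≈ 29.33 m/s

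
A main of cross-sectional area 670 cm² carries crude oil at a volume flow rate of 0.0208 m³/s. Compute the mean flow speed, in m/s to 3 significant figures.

Q = 0.0208 m³/s = 0.0208 m³/s.
v = Q/A = 0.0208 / 0.0670 = 0.310 m/s.

0.310 m/s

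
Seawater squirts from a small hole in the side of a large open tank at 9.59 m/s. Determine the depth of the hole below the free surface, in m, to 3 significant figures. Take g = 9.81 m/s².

Inverting v = √(2gh) gives h = v² / 2g.
h = 9.59²/(2·9.81) = 92.0/19.62 = 4.69 m.

4.69 m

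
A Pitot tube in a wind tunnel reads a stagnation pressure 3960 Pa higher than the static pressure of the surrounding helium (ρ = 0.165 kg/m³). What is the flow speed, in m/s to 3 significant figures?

219 m/s

At the stagnation point the flow is brought to rest, so Bernoulli gives P_stag − P_static = ½ρv².
v = √(2ΔP/ρ) = √(2·3960/0.165) = 219 m/s.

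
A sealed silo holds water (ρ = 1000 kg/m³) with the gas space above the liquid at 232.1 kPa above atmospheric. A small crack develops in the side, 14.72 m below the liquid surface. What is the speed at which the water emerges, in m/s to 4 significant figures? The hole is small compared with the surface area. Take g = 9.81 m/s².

v ≈ 27.44 m/s

Take point 1 at the surface (v₁ ≈ 0) and point 2 at the hole (at atmospheric pressure). Bernoulli: P₁ + ρg h = P_atm + ½ρv₂².
With P₁ − P_atm = 232100 Pa, v₂ = √(2gh + 2ΔP/ρ) = √(2·9.81·14.72 + 2·232100/1000) = 27.44 m/s.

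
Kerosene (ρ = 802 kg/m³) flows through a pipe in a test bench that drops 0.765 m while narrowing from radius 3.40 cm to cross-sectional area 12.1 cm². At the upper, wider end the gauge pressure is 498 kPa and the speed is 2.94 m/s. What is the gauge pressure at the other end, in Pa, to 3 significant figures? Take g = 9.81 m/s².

Mass conservation (A₁v₁ = A₂v₂) gives v₂ = 2.94 × 36.3/12.1 = 8.82 m/s.
Energy conservation along the streamline gives P₂ = P₁ − ½ρ(v₂² − v₁²) − ρg(h₂ − h₁).
P₂ = 498000 + ½·802·(2.94² − 8.82²) − 802·9.81·(−0.765) = 498000 + (-27800) − (-6020) = 476000 Pa.

P₂ ≈ 476000 Pa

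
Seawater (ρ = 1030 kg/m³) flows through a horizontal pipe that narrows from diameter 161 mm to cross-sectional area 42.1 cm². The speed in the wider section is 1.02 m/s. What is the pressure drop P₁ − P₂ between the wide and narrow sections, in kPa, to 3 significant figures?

The volume flow rate is constant, so v₂ = (A₁/A₂)v₁ = (204/42.1)·1.02 = 4.93 m/s.
With no height change, Bernoulli's equation is P₁ + ½ρv₁² = P₂ + ½ρv₂².
P₁ − P₂ = ½·1030·(4.93² − 1.02²) = ½·1030·23.3 = 12000 Pa.

ΔP = 12.0 kPa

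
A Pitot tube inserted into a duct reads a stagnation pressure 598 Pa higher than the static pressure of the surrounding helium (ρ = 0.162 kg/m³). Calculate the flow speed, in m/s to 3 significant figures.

Bernoulli between the free stream and the stagnation point: ½ρv² = P_stag − P_static.
v = √(2ΔP/ρ) = √(2·598/0.162) = 85.9 m/s.

85.9 m/s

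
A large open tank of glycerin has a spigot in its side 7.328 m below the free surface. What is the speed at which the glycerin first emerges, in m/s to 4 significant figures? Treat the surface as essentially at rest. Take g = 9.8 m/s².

v ≈ 11.98 m/s

Torricelli's result v = √(2gh) gives v = √(2·9.8·7.328) = 11.98 m/s.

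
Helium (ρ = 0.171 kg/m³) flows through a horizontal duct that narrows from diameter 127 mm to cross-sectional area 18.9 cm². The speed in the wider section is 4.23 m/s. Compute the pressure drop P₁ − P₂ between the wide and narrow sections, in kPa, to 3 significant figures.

ΔP ≈ 0.0672 kPa

Continuity gives A₁v₁ = A₂v₂, so v₂ = (127 cm²)/(18.9 cm²) × 4.23 m/s = 28.4 m/s.
With no height change, Bernoulli's equation is P₁ + ½ρv₁² = P₂ + ½ρv₂².
P₁ − P₂ = ½·0.171·(28.4² − 4.23²) = ½·0.171·786 = 67.2 Pa.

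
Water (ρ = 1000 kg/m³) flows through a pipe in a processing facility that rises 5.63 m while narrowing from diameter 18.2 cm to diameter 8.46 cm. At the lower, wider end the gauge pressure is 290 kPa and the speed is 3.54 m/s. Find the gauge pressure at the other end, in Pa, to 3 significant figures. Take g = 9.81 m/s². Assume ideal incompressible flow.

P₂ = 107000 Pa

The volume flow rate is constant, so v₂ = (A₁/A₂)v₁ = (260/56.2)·3.54 = 16.4 m/s.
Applying Bernoulli between the two ends and solving for P₂: P₂ = P₁ + ½ρ(v₁² − v₂²) − ρgΔh.
P₂ = 290000 + ½·1000·(3.54² − 16.4²) − 1000·9.81·(+5.63) = 290000 + (-128000) − (55200) = 107000 Pa.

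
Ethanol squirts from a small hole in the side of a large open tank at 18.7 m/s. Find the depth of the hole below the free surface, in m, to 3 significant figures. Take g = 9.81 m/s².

For a small hole in a large open tank, ½v² = gh, giving h = v²/(2g).
h = 18.7²/(2·9.81) = 350/19.62 = 17.8 m.

17.8 m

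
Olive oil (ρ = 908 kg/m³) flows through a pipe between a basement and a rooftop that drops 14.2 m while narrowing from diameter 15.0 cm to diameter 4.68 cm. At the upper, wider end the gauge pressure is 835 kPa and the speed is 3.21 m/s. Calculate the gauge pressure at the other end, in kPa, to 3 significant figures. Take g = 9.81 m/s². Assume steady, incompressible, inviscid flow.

Continuity gives A₁v₁ = A₂v₂, so v₂ = (177 cm²)/(17.2 cm²) × 3.21 m/s = 33.0 m/s.
Bernoulli: P₁ + ½ρv₁² + ρg h₁ = P₂ + ½ρv₂² + ρg h₂, so P₂ = P₁ + ½ρ(v₁² − v₂²) − ρg(h₂ − h₁).
P₂ = 835000 + ½·908·(3.21² − 33.0²) − 908·9.81·(−14.2) = 835000 + (-489000) − (-126000) = 472000 Pa.

P₂ ≈ 472 kPa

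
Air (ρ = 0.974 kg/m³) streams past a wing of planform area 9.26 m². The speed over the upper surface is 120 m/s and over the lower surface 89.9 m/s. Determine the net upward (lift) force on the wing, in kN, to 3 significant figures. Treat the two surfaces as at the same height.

With equal heights on the two surfaces, Bernoulli gives P_lower − P_upper = ½ρ(v_upper² − v_lower²).
ΔP = ½·0.974·(120² − 89.9²) = 3080 Pa.
Lift = ΔP · A = 3080 × 9.26 = 28500 N.

28.5 kN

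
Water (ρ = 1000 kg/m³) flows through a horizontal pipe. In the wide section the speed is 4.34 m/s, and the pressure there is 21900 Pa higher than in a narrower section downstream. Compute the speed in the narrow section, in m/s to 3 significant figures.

With h₁ = h₂, rearranging Bernoulli gives v₂ = √(v₁² + 2ΔP/ρ).
v₂ = √(4.34² + 2·21900/1000) = √(18.8 + 43.8) = 7.91 m/s.

v₂ = 7.91 m/s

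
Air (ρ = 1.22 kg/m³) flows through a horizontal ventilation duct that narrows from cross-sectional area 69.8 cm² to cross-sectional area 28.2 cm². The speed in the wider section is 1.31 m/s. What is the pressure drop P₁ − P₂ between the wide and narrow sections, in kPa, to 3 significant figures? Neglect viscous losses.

ΔP = 0.00537 kPa

Continuity gives A₁v₁ = A₂v₂, so v₂ = (69.8 cm²)/(28.2 cm²) × 1.31 m/s = 3.24 m/s.
With no height change, Bernoulli's equation is P₁ + ½ρv₁² = P₂ + ½ρv₂².
P₁ − P₂ = ½·1.22·(3.24² − 1.31²) = ½·1.22·8.80 = 5.37 Pa.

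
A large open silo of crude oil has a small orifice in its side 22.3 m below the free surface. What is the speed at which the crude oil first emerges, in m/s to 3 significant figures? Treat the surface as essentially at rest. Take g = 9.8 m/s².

Bernoulli from surface to hole (P equal, v_surface ≈ 0): v = √(2gh) = √(2×9.8×22.3) = 20.9 m/s.

v ≈ 20.9 m/s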